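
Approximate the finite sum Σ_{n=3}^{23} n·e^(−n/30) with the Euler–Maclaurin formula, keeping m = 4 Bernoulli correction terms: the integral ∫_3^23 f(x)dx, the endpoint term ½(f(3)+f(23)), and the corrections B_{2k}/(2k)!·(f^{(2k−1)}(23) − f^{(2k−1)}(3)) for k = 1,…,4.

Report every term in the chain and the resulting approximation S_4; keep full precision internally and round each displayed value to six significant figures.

Integral: ∫_3^23 x·e^(−x/30) dx = 157.140.
½[f(3) + f(23)] = ½[2.71451 + 10.6849] = 6.69968.
So far: 163.840.
k=1: B_{2}/(2)! × [f^{(1)}(23) − f^{(1)}(3)] = 1/12 × (0.108397 − 0.814354) = -0.0588297.
Partial sum through k=1: 163.781.
k=2: B_{4}/(4)! × [f^{(3)}(23) − f^{(3)}(3)] = −1/720 × (0.00115279 − 0.00291559) = 2.44832e-06.
Partial sum through k=2: 163.781.
k=3: B_{6}/(6)! × [f^{(5)}(23) − f^{(5)}(3)] = 1/30240 × (2.42794e-06 − 5.47371e-06) = -1.00720e-10.
Partial sum through k=3: 163.781.
k=4: B_{8}/(8)! × [f^{(7)}(23) − f^{(7)}(3)] = −1/1209600 × (3.97222e-09 − 8.56430e-09) = 3.79636e-15.

S_4 ≈ 163.781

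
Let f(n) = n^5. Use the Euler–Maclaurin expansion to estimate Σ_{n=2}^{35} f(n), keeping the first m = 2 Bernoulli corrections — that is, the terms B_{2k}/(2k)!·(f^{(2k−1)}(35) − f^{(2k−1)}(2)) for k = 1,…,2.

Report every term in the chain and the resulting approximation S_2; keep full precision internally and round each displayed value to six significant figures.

The integral term ∫_2^35 x^5 dx = 3.06378e+08.
½[f(2) + f(35)] = ½[32.0000 + 5.25219e+07] = 2.62610e+07.
Integral + boundary = 3.32639e+08.
Order-1 term: 1/12 · (7.50312e+06 − 80.0000) = 625254.
Running total after k=1: 3.33264e+08.
Order-2 term: −1/720 · (73500.0 − 240.000) = -101.750.

S_2 ≈ 3.33264e+08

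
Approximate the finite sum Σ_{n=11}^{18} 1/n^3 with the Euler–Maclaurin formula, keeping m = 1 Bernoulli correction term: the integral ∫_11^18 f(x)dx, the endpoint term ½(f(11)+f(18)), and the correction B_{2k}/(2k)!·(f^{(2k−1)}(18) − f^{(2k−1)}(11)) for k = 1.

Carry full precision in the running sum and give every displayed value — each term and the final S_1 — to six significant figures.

S_1 ≈ 0.00306511

∫_11^18 1/x^3 dx evaluates to 0.00258902.
½[f(11) + f(18)] = ½[0.000751315 + 0.000171468] = 0.000461391.
Running total after boundary: 0.00305041.
Correction k=1: B_{2}/2! · (f^{(1)}(18) − f^{(1)}(11)) = 1/12 · (-2.85780e-05 − (-0.000204904)) = 1.46938e-05.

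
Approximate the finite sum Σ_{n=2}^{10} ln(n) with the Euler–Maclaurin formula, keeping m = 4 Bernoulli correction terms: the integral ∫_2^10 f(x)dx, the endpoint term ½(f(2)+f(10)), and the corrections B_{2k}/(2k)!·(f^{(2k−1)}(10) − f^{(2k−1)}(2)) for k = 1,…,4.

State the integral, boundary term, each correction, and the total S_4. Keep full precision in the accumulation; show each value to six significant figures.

S_4 ≈ 15.1044

Integral: ∫_2^10 ln(x) dx = 13.6396.
½[f(2) + f(10)] = ½[0.693147 + 2.30259] = 1.49787.
So far: 15.1374.
Correction k=1: B_{2}/2! · (f^{(1)}(10) − f^{(1)}(2)) = 1/12 · (0.100000 − 0.500000) = -0.0333333.
After k=1: 15.1041.
Correction k=2: B_{4}/4! · (f^{(3)}(10) − f^{(3)}(2)) = −1/720 · (0.00200000 − 0.250000) = 0.000344444.
After k=2: 15.1044.
Correction k=3: B_{6}/6! · (f^{(5)}(10) − f^{(5)}(2)) = 1/30240 · (0.000240000 − 0.750000) = -2.47937e-05.
After k=3: 15.1044.
Correction k=4: B_{8}/8! · (f^{(7)}(10) − f^{(7)}(2)) = −1/1209600 · (7.20000e-05 − 5.62500) = 4.65024e-06.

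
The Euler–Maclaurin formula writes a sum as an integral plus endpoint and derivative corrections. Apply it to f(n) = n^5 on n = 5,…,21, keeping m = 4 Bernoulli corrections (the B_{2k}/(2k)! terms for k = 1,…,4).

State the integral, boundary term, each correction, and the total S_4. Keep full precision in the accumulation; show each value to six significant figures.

∫_5^21 x^5 dx evaluates to 1.42917e+07.
Endpoint term: (f(5) + f(21))/2 = (3125.00 + 4.08410e+06)/2 = 2.04361e+06.
Running total after boundary: 1.63354e+07.
k=1: B_{2}/(2)! × [f^{(1)}(21) − f^{(1)}(5)] = 1/12 × (972405 − 3125.00) = 80773.3.
Partial sum through k=1: 1.64161e+07.
k=2: B_{4}/(4)! × [f^{(3)}(21) − f^{(3)}(5)] = −1/720 × (26460.0 − 1500.00) = -34.6667.
Partial sum through k=2: 1.64161e+07.
k=3: B_{6}/(6)! × [f^{(5)}(21) − f^{(5)}(5)] = 1/30240 × (120.000 − 120.000) = 0.00000.
Partial sum through k=3: 1.64161e+07.
k=4: B_{8}/(8)! × [f^{(7)}(21) − f^{(7)}(5)] = −1/1209600 × (0.00000 − 0.00000) = 0.00000.

S_4 ≈ 1.64161e+07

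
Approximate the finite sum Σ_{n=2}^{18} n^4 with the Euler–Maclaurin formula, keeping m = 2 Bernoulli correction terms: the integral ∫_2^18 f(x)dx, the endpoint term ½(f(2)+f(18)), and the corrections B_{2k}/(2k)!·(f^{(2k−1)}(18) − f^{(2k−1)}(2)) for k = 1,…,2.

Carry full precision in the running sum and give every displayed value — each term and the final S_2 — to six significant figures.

S_2 ≈ 432344

∫_2^18 x^4 dx evaluates to 377907.
Endpoint term: (f(2) + f(18))/2 = (16.0000 + 104976)/2 = 52496.0.
Running total after boundary: 430403.
Correction k=1: B_{2}/2! · (f^{(1)}(18) − f^{(1)}(2)) = 1/12 · (23328.0 − 32.0000) = 1941.33.
Partial sum through k=1: 432345.
Correction k=2: B_{4}/4! · (f^{(3)}(18) − f^{(3)}(2)) = −1/720 · (432.000 − 48.0000) = -0.533333.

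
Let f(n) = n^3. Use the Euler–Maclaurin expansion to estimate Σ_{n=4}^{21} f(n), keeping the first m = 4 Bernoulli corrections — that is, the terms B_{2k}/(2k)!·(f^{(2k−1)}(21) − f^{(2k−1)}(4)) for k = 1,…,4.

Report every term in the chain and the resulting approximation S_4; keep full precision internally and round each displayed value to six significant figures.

The integral term ∫_4^21 x^3 dx = 48556.2.
½[f(4) + f(21)] = ½[64.0000 + 9261.00] = 4662.50.
Integral + boundary = 53218.8.
k=1: B_{2}/(2)! × [f^{(1)}(21) − f^{(1)}(4)] = 1/12 × (1323.00 − 48.0000) = 106.250.
After k=1: 53325.0.
k=2: B_{4}/(4)! × [f^{(3)}(21) − f^{(3)}(4)] = −1/720 × (6.00000 − 6.00000) = 0.00000.
After k=2: 53325.0.
k=3: B_{6}/(6)! × [f^{(5)}(21) − f^{(5)}(4)] = 1/30240 × (0.00000 − 0.00000) = 0.00000.
After k=3: 53325.0.
k=4: B_{8}/(8)! × [f^{(7)}(21) − f^{(7)}(4)] = −1/1209600 × (0.00000 − 0.00000) = 0.00000.

S_4 ≈ 53325.0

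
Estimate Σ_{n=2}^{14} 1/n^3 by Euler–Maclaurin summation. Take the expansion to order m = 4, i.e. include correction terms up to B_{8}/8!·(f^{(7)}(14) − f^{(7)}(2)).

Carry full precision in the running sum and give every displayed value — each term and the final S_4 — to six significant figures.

Integral: ∫_2^14 1/x^3 dx = 0.122449.
Endpoint term: (f(2) + f(14))/2 = (0.125000 + 0.000364431)/2 = 0.0626822.
Integral + boundary = 0.185131.
Correction k=1: B_{2}/2! · (f^{(1)}(14) − f^{(1)}(2)) = 1/12 · (-7.80925e-05 − (-0.187500)) = 0.0156185.
Partial sum through k=1: 0.200750.
Correction k=2: B_{4}/4! · (f^{(3)}(14) − f^{(3)}(2)) = −1/720 · (-7.96862e-06 − (-0.937500)) = -0.00130207.
Partial sum through k=2: 0.199448.
Correction k=3: B_{6}/6! · (f^{(5)}(14) − f^{(5)}(2)) = 1/30240 · (-1.70756e-06 − (-9.84375)) = 0.000325521.
Partial sum through k=3: 0.199773.
Correction k=4: B_{8}/8! · (f^{(7)}(14) − f^{(7)}(2)) = −1/1209600 · (-6.27267e-07 − (-177.188)) = -0.000146484.

S_4 ≈ 0.199627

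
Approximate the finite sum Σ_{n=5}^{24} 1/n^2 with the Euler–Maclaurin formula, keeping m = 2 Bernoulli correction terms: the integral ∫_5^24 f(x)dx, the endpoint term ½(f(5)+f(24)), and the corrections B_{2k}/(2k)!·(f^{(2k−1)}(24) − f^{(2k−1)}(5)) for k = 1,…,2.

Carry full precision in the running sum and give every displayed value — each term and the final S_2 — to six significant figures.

The integral term ∫_5^24 1/x^2 dx = 0.158333.
Endpoint term: (f(5) + f(24))/2 = (0.0400000 + 0.00173611)/2 = 0.0208681.
Running total after boundary: 0.179201.
Order-1 term: 1/12 · (-0.000144676 − (-0.0160000)) = 0.00132128.
After k=1: 0.180523.
Order-2 term: −1/720 · (-3.01408e-06 − (-0.00768000)) = -1.06625e-05.

S_2 ≈ 0.180512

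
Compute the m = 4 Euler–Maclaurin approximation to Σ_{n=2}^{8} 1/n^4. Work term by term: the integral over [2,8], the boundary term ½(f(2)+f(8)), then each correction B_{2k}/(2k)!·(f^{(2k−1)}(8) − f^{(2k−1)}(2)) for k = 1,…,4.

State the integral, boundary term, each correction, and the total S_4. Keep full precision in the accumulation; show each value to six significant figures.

Integral: ∫_2^8 1/x^4 dx = 0.0410156.
Boundary: ½(f(2) + f(8)) = ½(0.0625000 + 0.000244141) = 0.0313721.
Integral + boundary = 0.0723877.
Correction k=1: B_{2}/2! · (f^{(1)}(8) − f^{(1)}(2)) = 1/12 · (-0.000122070 − (-0.125000)) = 0.0104065.
Partial sum through k=1: 0.0827942.
Correction k=2: B_{4}/4! · (f^{(3)}(8) − f^{(3)}(2)) = −1/720 · (-5.72205e-05 − (-0.937500)) = -0.00130200.
Partial sum through k=2: 0.0814922.
Correction k=3: B_{6}/6! · (f^{(5)}(8) − f^{(5)}(2)) = 1/30240 · (-5.00679e-05 − (-13.1250)) = 0.000434026.
Partial sum through k=3: 0.0819262.
Correction k=4: B_{8}/8! · (f^{(7)}(8) − f^{(7)}(2)) = −1/1209600 · (-7.04080e-05 − (-295.312)) = -0.000244141.

S_4 ≈ 0.0816821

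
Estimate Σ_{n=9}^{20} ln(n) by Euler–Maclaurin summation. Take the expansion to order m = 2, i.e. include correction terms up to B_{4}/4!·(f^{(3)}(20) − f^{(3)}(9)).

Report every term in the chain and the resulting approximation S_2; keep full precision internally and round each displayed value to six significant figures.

S_2 ≈ 31.7310

Integral: ∫_9^20 ln(x) dx = 29.1396.
½[f(9) + f(20)] = ½[2.19722 + 2.99573] = 2.59648.
Integral + boundary = 31.7361.
Correction k=1: B_{2}/2! · (f^{(1)}(20) − f^{(1)}(9)) = 1/12 · (0.0500000 − 0.111111) = -0.00509259.
After k=1: 31.7310.
Correction k=2: B_{4}/4! · (f^{(3)}(20) − f^{(3)}(9)) = −1/720 · (0.000250000 − 0.00274348) = 3.46317e-06.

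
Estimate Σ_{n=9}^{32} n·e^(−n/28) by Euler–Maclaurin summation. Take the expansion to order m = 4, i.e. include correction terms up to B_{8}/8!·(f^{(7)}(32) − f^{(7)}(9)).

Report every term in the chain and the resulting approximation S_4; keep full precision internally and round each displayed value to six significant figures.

S_4 ≈ 223.774

Integral: ∫_9^32 x·e^(−x/28) dx = 215.453.
Boundary: ½(f(9) + f(32)) = ½(6.52601 + 10.2050) = 8.36551.
So far: 223.819.
Correction k=1: B_{2}/2! · (f^{(1)}(32) − f^{(1)}(9)) = 1/12 · (-0.0455581 − 0.492041) = -0.0447999.
After k=1: 223.774.
Correction k=2: B_{4}/4! · (f^{(3)}(32) − f^{(3)}(9)) = −1/720 · (0.000755427 − 0.00247738) = 2.39160e-06.
After k=2: 223.774.
Correction k=3: B_{6}/6! · (f^{(5)}(32) − f^{(5)}(9)) = 1/30240 · (2.00123e-06 − 5.51933e-06) = -1.16339e-10.
After k=3: 223.774.
Correction k=4: B_{8}/8! · (f^{(7)}(32) − f^{(7)}(9)) = −1/1209600 · (3.87615e-09 − 1.00494e-08) = 5.10355e-15.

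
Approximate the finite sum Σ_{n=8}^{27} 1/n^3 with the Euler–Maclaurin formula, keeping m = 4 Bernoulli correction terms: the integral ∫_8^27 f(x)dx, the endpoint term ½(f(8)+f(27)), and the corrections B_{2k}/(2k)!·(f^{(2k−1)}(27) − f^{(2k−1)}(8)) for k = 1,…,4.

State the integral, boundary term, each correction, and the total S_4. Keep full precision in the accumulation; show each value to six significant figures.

∫_8^27 1/x^3 dx evaluates to 0.00712663.
Boundary: ½(f(8) + f(27)) = ½(0.00195312 + 5.08053e-05) = 0.00100197.
So far: 0.00812859.
k=1: B_{2}/(2)! × [f^{(1)}(27) − f^{(1)}(8)] = 1/12 × (-5.64503e-06 − (-0.000732422)) = 6.05647e-05.
Partial sum through k=1: 0.00818916.
k=2: B_{4}/(4)! × [f^{(3)}(27) − f^{(3)}(8)] = −1/720 × (-1.54870e-07 − (-0.000228882)) = -3.17676e-07.
Partial sum through k=2: 0.00818884.
k=3: B_{6}/(6)! × [f^{(5)}(27) − f^{(5)}(8)] = 1/30240 × (-8.92258e-09 − (-0.000150204)) = 4.96676e-09.
Partial sum through k=3: 0.00818885.
k=4: B_{8}/(8)! × [f^{(7)}(27) − f^{(7)}(8)] = −1/1209600 × (-8.81242e-10 − (-0.000168979)) = -1.39698e-10.

S_4 ≈ 0.00818885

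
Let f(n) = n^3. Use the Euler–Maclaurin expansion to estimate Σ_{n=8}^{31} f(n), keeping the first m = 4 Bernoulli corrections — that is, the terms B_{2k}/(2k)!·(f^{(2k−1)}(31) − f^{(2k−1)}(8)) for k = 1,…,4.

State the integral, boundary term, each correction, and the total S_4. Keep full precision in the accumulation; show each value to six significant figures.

S_4 ≈ 245232

Integral: ∫_8^31 x^3 dx = 229856.
Boundary: ½(f(8) + f(31)) = ½(512.000 + 29791.0) = 15151.5.
So far: 245008.
Correction k=1: B_{2}/2! · (f^{(1)}(31) − f^{(1)}(8)) = 1/12 · (2883.00 − 192.000) = 224.250.
Running total after k=1: 245232.
Correction k=2: B_{4}/4! · (f^{(3)}(31) − f^{(3)}(8)) = −1/720 · (6.00000 − 6.00000) = 0.00000.
Running total after k=2: 245232.
Correction k=3: B_{6}/6! · (f^{(5)}(31) − f^{(5)}(8)) = 1/30240 · (0.00000 − 0.00000) = 0.00000.
Running total after k=3: 245232.
Correction k=4: B_{8}/8! · (f^{(7)}(31) − f^{(7)}(8)) = −1/1209600 · (0.00000 − 0.00000) = 0.00000.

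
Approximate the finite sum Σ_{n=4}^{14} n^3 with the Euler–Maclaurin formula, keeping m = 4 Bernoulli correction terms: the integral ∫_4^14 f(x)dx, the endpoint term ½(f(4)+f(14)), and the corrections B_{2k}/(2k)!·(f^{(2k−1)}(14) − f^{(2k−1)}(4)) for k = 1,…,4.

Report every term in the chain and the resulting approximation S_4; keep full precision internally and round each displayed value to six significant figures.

S_4 ≈ 10989.0

∫_4^14 x^3 dx evaluates to 9540.00.
Boundary: ½(f(4) + f(14)) = ½(64.0000 + 2744.00) = 1404.00.
Integral + boundary = 10944.0.
Order-1 term: 1/12 · (588.000 − 48.0000) = 45.0000.
Running total after k=1: 10989.0.
Order-2 term: −1/720 · (6.00000 − 6.00000) = 0.00000.
Running total after k=2: 10989.0.
Order-3 term: 1/30240 · (0.00000 − 0.00000) = 0.00000.
Running total after k=3: 10989.0.
Order-4 term: −1/1209600 · (0.00000 − 0.00000) = 0.00000.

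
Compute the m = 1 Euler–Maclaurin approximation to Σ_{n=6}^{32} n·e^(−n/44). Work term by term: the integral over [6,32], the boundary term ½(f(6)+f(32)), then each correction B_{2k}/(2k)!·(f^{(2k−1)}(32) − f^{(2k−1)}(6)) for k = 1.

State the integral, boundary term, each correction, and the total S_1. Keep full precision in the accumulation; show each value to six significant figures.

S_1 ≈ 313.948

The integral term ∫_6^32 x·e^(−x/44) dx = 303.651.
Endpoint term: (f(6) + f(32))/2 = (5.23515 + 15.4632)/2 = 10.3492.
Integral + boundary = 314.000.
Order-1 term: 1/12 · (0.131789 − 0.753545) = -0.0518130.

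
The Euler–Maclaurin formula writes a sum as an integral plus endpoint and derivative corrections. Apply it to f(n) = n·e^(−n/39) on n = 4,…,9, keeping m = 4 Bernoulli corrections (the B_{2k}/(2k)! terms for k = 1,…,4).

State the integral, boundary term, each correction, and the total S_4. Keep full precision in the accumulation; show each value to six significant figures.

S_4 ≈ 32.6644

The integral term ∫_4^9 x·e^(−x/39) dx = 27.3033.
Endpoint term: (f(4) + f(9))/2 = (3.61008 + 7.14530)/2 = 5.37769.
Running total after boundary: 32.6810.
Correction k=1: B_{2}/2! · (f^{(1)}(9) − f^{(1)}(4)) = 1/12 · (0.610710 − 0.809954) = -0.0166037.
Partial sum through k=1: 32.6644.
Correction k=2: B_{4}/4! · (f^{(3)}(9) − f^{(3)}(4)) = −1/720 · (0.00144547 − 0.00171926) = 3.80269e-07.
Partial sum through k=2: 32.6644.
Correction k=3: B_{6}/6! · (f^{(5)}(9) − f^{(5)}(4)) = 1/30240 · (1.63670e-06 − 1.91059e-06) = -9.05730e-12.
Partial sum through k=3: 32.6644.
Correction k=4: B_{8}/8! · (f^{(7)}(9) − f^{(7)}(4)) = −1/1209600 · (1.52732e-09 − 1.76912e-09) = 1.99900e-16.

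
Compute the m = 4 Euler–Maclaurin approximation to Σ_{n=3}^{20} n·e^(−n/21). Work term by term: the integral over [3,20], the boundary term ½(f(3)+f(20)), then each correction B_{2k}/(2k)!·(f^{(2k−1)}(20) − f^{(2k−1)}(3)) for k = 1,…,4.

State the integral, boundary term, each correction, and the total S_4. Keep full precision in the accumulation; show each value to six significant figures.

The integral term ∫_3^20 x·e^(−x/21) dx = 104.714.
½[f(3) + f(20)] = ½[2.60063 + 7.71643] = 5.15853.
Integral + boundary = 109.873.
k=1: B_{2}/(2)! × [f^{(1)}(20) − f^{(1)}(3)] = 1/12 × (0.0183724 − 0.743038) = -0.0603888.
Running total after k=1: 109.812.
k=2: B_{4}/(4)! × [f^{(3)}(20) − f^{(3)}(3)] = −1/720 × (0.00179142 − 0.00561631) = 5.31235e-06.
Running total after k=2: 109.812.
k=3: B_{6}/(6)! × [f^{(5)}(20) − f^{(5)}(3)] = 1/30240 × (8.02987e-06 − 2.16502e-05) = -4.50407e-10.
Running total after k=3: 109.812.
k=4: B_{8}/(8)! × [f^{(7)}(20) − f^{(7)}(3)] = −1/1209600 × (2.72054e-08 − 6.93083e-08) = 3.48073e-14.

S_4 ≈ 109.812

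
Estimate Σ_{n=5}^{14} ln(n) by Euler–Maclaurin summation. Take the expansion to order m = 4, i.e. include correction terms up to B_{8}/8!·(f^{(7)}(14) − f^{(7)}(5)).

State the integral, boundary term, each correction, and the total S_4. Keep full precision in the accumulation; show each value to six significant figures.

S_4 ≈ 22.0132

∫_5^14 ln(x) dx evaluates to 19.8996.
Boundary: ½(f(5) + f(14)) = ½(1.60944 + 2.63906) = 2.12425.
Running total after boundary: 22.0239.
Correction k=1: B_{2}/2! · (f^{(1)}(14) − f^{(1)}(5)) = 1/12 · (0.0714286 − 0.200000) = -0.0107143.
Partial sum through k=1: 22.0131.
Correction k=2: B_{4}/4! · (f^{(3)}(14) − f^{(3)}(5)) = −1/720 · (0.000728863 − 0.0160000) = 2.12099e-05.
Partial sum through k=2: 22.0132.
Correction k=3: B_{6}/6! · (f^{(5)}(14) − f^{(5)}(5)) = 1/30240 · (4.46243e-05 − 0.00768000) = -2.52493e-07.
Partial sum through k=3: 22.0132.
Correction k=4: B_{8}/8! · (f^{(7)}(14) − f^{(7)}(5)) = −1/1209600 · (6.83024e-06 − 0.00921600) = 7.61340e-09.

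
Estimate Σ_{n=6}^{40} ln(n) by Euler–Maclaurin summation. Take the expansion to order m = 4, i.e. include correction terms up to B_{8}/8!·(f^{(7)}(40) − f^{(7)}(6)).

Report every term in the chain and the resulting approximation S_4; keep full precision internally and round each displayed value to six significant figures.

∫_6^40 ln(x) dx evaluates to 102.805.
½[f(6) + f(40)] = ½[1.79176 + 3.68888] = 2.74032.
So far: 105.545.
k=1: B_{2}/(2)! × [f^{(1)}(40) − f^{(1)}(6)] = 1/12 × (0.0250000 − 0.166667) = -0.0118056.
Running total after k=1: 105.533.
k=2: B_{4}/(4)! × [f^{(3)}(40) − f^{(3)}(6)] = −1/720 × (3.12500e-05 − 0.00925926) = 1.28167e-05.
Running total after k=2: 105.533.
k=3: B_{6}/(6)! × [f^{(5)}(40) − f^{(5)}(6)] = 1/30240 × (2.34375e-07 − 0.00308642) = -1.02056e-07.
Running total after k=3: 105.533.
k=4: B_{8}/(8)! × [f^{(7)}(40) − f^{(7)}(6)] = −1/1209600 × (4.39453e-09 − 0.00257202) = 2.12633e-09.

S_4 ≈ 105.533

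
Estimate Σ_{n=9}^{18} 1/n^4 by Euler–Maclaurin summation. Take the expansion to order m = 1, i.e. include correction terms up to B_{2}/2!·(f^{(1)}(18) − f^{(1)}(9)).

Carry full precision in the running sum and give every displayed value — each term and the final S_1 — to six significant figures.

S_1 ≈ 0.000486531

The integral term ∫_9^18 1/x^4 dx = 0.000400091.
Boundary: ½(f(9) + f(18)) = ½(0.000152416 + 9.52599e-06) = 8.09709e-05.
Running total after boundary: 0.000481062.
Order-1 term: 1/12 · (-2.11689e-06 − (-6.77404e-05)) = 5.46862e-06.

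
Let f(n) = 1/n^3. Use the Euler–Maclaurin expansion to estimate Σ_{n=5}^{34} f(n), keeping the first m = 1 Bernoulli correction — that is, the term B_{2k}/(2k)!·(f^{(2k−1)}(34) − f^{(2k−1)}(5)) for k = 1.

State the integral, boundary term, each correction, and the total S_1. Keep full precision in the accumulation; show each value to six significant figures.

∫_5^34 1/x^3 dx evaluates to 0.0195675.
Boundary: ½(f(5) + f(34)) = ½(0.00800000 + 2.54427e-05) = 0.00401272.
So far: 0.0235802.
k=1: B_{2}/(2)! × [f^{(1)}(34) − f^{(1)}(5)] = 1/12 × (-2.24494e-06 − (-0.00480000)) = 0.000399813.

S_1 ≈ 0.0239800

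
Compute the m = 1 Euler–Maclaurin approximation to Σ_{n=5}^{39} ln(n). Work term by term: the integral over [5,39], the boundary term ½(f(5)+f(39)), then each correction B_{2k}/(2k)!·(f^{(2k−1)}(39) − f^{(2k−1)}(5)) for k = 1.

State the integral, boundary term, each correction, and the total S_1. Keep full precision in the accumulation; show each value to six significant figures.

S_1 ≈ 103.454

∫_5^39 ln(x) dx evaluates to 100.832.
Endpoint term: (f(5) + f(39))/2 = (1.60944 + 3.66356)/2 = 2.63650.
Integral + boundary = 103.468.
k=1: B_{2}/(2)! × [f^{(1)}(39) − f^{(1)}(5)] = 1/12 × (0.0256410 − 0.200000) = -0.0145299.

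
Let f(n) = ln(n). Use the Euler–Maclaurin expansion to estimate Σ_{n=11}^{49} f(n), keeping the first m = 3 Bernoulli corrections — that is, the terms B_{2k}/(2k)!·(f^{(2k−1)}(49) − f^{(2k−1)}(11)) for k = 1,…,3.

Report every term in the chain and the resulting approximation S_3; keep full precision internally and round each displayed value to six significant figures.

S_3 ≈ 129.461

∫_11^49 ln(x) dx evaluates to 126.322.
½[f(11) + f(49)] = ½[2.39790 + 3.89182] = 3.14486.
Running total after boundary: 129.467.
k=1: B_{2}/(2)! × [f^{(1)}(49) − f^{(1)}(11)] = 1/12 × (0.0204082 − 0.0909091) = -0.00587508.
Running total after k=1: 129.461.
k=2: B_{4}/(4)! × [f^{(3)}(49) − f^{(3)}(11)] = −1/720 × (1.69997e-05 − 0.00150263) = 2.06337e-06.
Running total after k=2: 129.461.
k=3: B_{6}/(6)! × [f^{(5)}(49) − f^{(5)}(11)] = 1/30240 × (8.49632e-08 − 0.000149021) = -4.92514e-09.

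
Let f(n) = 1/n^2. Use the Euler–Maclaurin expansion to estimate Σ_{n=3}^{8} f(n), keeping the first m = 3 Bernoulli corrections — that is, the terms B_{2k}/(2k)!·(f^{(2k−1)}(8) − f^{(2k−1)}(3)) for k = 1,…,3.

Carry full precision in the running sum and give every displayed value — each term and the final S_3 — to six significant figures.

Integral: ∫_3^8 1/x^2 dx = 0.208333.
Endpoint term: (f(3) + f(8))/2 = (0.111111 + 0.0156250)/2 = 0.0633681.
Integral + boundary = 0.271701.
Order-1 term: 1/12 · (-0.00390625 − (-0.0740741)) = 0.00584732.
Running total after k=1: 0.277549.
Order-2 term: −1/720 · (-0.000732422 − (-0.0987654)) = -0.000136157.
Running total after k=2: 0.277413.
Order-3 term: 1/30240 · (-0.000343323 − (-0.329218)) = 1.08755e-05.

S_3 ≈ 0.277423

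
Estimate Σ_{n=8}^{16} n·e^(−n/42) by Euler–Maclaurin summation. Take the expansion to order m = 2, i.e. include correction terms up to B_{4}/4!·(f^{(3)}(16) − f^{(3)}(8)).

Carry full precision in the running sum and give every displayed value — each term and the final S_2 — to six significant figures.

The integral term ∫_8^16 x·e^(−x/42) dx = 71.4868.
½[f(8) + f(16)] = ½[6.61252 + 10.9314] = 8.77195.
So far: 80.2588.
Order-1 term: 1/12 · (0.422940 − 0.669124) = -0.0205154.
Running total after k=1: 80.2383.
Order-2 term: −1/720 · (0.00101438 − 0.00131647) = 4.19576e-07.

S_2 ≈ 80.2383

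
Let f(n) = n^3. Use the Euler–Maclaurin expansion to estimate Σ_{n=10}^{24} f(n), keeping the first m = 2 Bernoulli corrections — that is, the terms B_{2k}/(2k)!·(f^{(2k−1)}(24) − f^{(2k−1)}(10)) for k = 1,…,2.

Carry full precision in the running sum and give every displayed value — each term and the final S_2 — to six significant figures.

∫_10^24 x^3 dx evaluates to 80444.0.
½[f(10) + f(24)] = ½[1000.00 + 13824.0] = 7412.00.
Integral + boundary = 87856.0.
Correction k=1: B_{2}/2! · (f^{(1)}(24) − f^{(1)}(10)) = 1/12 · (1728.00 − 300.000) = 119.000.
After k=1: 87975.0.
Correction k=2: B_{4}/4! · (f^{(3)}(24) − f^{(3)}(10)) = −1/720 · (6.00000 − 6.00000) = 0.00000.

S_2 ≈ 87975.0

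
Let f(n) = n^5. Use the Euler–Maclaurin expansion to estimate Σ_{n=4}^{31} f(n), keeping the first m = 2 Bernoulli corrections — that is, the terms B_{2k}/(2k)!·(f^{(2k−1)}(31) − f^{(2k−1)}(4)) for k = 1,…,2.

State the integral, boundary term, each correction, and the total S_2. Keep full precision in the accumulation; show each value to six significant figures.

S_2 ≈ 1.62616e+08

∫_4^31 x^5 dx evaluates to 1.47917e+08.
½[f(4) + f(31)] = ½[1024.00 + 2.86292e+07] = 1.43151e+07.
So far: 1.62232e+08.
Correction k=1: B_{2}/2! · (f^{(1)}(31) − f^{(1)}(4)) = 1/12 · (4.61760e+06 − 1280.00) = 384694.
After k=1: 1.62616e+08.
Correction k=2: B_{4}/4! · (f^{(3)}(31) − f^{(3)}(4)) = −1/720 · (57660.0 − 960.000) = -78.7500.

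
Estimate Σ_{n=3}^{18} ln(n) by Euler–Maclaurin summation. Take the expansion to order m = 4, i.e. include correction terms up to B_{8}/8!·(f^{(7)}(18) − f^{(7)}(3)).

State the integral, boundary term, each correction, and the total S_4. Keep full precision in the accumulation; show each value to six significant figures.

S_4 ≈ 35.7023

∫_3^18 ln(x) dx evaluates to 33.7309.
½[f(3) + f(18)] = ½[1.09861 + 2.89037] = 1.99449.
Integral + boundary = 35.7253.
Correction k=1: B_{2}/2! · (f^{(1)}(18) − f^{(1)}(3)) = 1/12 · (0.0555556 − 0.333333) = -0.0231481.
Running total after k=1: 35.7022.
Correction k=2: B_{4}/4! · (f^{(3)}(18) − f^{(3)}(3)) = −1/720 · (0.000342936 − 0.0740741) = 0.000102404.
Running total after k=2: 35.7023.
Correction k=3: B_{6}/6! · (f^{(5)}(18) − f^{(5)}(3)) = 1/30240 · (1.27013e-05 − 0.0987654) = -3.26563e-06.
Running total after k=3: 35.7023.
Correction k=4: B_{8}/8! · (f^{(7)}(18) − f^{(7)}(3)) = −1/1209600 · (1.17605e-06 − 0.329218) = 2.72170e-07.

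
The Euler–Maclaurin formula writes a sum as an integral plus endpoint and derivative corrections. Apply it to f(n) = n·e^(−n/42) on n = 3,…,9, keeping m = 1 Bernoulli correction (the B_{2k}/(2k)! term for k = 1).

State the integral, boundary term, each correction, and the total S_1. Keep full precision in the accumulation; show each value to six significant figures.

The integral term ∫_3^9 x·e^(−x/42) dx = 30.8624.
Boundary: ½(f(3) + f(9)) = ½(2.79319 + 7.26406) = 5.02862.
Integral + boundary = 35.8911.
k=1: B_{2}/(2)! × [f^{(1)}(9) − f^{(1)}(3)] = 1/12 × (0.634164 − 0.864558) = -0.0191995.

S_1 ≈ 35.8719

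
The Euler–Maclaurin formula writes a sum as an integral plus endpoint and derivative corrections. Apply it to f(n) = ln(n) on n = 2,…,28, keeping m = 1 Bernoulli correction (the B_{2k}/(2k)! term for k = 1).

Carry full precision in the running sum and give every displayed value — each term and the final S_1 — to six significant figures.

S_1 ≈ 67.8894

The integral term ∫_2^28 ln(x) dx = 65.9154.
Boundary: ½(f(2) + f(28)) = ½(0.693147 + 3.33220) = 2.01268.
Running total after boundary: 67.9281.
Correction k=1: B_{2}/2! · (f^{(1)}(28) − f^{(1)}(2)) = 1/12 · (0.0357143 − 0.500000) = -0.0386905.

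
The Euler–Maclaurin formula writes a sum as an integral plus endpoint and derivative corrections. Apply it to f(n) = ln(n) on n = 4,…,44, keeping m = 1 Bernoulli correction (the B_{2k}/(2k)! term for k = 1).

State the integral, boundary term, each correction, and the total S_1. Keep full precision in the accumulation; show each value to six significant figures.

S_1 ≈ 123.525

The integral term ∫_4^44 ln(x) dx = 120.959.
½[f(4) + f(44)] = ½[1.38629 + 3.78419] = 2.58524.
Integral + boundary = 123.544.
Order-1 term: 1/12 · (0.0227273 − 0.250000) = -0.0189394.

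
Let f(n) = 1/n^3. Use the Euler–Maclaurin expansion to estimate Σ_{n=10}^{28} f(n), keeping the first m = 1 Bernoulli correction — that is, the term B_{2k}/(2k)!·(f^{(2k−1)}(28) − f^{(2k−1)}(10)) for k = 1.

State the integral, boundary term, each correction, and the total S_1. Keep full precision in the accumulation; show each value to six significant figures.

S_1 ≈ 0.00490962

The integral term ∫_10^28 1/x^3 dx = 0.00436224.
½[f(10) + f(28)] = ½[0.00100000 + 4.55539e-05] = 0.000522777.
So far: 0.00488502.
k=1: B_{2}/(2)! × [f^{(1)}(28) − f^{(1)}(10)] = 1/12 × (-4.88078e-06 − (-0.000300000)) = 2.45933e-05.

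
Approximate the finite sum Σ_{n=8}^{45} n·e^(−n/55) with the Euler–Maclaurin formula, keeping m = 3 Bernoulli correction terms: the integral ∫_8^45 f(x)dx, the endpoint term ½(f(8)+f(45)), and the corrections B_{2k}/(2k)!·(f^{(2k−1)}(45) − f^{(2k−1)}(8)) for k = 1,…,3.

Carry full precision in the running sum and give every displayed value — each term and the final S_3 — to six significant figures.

S_3 ≈ 582.489

Integral: ∫_8^45 x·e^(−x/55) dx = 569.158.
½[f(8) + f(45)] = ½[6.91703 + 19.8555] = 13.3863.
So far: 582.544.
k=1: B_{2}/(2)! × [f^{(1)}(45) − f^{(1)}(8)] = 1/12 × (0.0802242 − 0.738865) = -0.0548867.
Partial sum through k=1: 582.489.
k=2: B_{4}/(4)! × [f^{(3)}(45) − f^{(3)}(8)] = −1/720 × (0.000318245 − 0.000815909) = 6.91200e-07.
Partial sum through k=2: 582.489.
k=3: B_{6}/(6)! × [f^{(5)}(45) − f^{(5)}(8)] = 1/30240 × (2.01643e-07 − 4.58699e-07) = -8.50054e-12.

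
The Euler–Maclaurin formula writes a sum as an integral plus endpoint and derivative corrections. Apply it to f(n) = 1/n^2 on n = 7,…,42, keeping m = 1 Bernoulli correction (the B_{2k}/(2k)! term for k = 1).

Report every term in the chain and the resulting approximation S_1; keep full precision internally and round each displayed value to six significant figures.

Integral: ∫_7^42 1/x^2 dx = 0.119048.
Endpoint term: (f(7) + f(42))/2 = (0.0204082 + 0.000566893)/2 = 0.0104875.
So far: 0.129535.
Correction k=1: B_{2}/2! · (f^{(1)}(42) − f^{(1)}(7)) = 1/12 · (-2.69949e-05 − (-0.00583090)) = 0.000483659.

S_1 ≈ 0.130019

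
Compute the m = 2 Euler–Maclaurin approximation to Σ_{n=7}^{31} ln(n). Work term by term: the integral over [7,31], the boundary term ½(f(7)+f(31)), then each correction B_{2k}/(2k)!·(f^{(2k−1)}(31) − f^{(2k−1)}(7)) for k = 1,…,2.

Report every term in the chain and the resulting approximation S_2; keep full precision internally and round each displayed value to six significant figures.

S_2 ≈ 71.5130

Integral: ∫_7^31 ln(x) dx = 68.8322.
Endpoint term: (f(7) + f(31))/2 = (1.94591 + 3.43399)/2 = 2.68995.
Integral + boundary = 71.5222.
k=1: B_{2}/(2)! × [f^{(1)}(31) − f^{(1)}(7)] = 1/12 × (0.0322581 − 0.142857) = -0.00921659.
Partial sum through k=1: 71.5130.
k=2: B_{4}/(4)! × [f^{(3)}(31) − f^{(3)}(7)] = −1/720 × (6.71344e-05 − 0.00583090) = 8.00524e-06.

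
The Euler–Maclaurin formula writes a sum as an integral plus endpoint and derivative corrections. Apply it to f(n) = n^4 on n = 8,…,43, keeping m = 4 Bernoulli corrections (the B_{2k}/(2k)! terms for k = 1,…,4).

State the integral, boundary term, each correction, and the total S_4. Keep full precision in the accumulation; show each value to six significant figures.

Integral: ∫_8^43 x^4 dx = 2.93951e+07.
Endpoint term: (f(8) + f(43))/2 = (4096.00 + 3.41880e+06)/2 = 1.71145e+06.
Running total after boundary: 3.11066e+07.
k=1: B_{2}/(2)! × [f^{(1)}(43) − f^{(1)}(8)] = 1/12 × (318028 − 2048.00) = 26331.7.
After k=1: 3.11329e+07.
k=2: B_{4}/(4)! × [f^{(3)}(43) − f^{(3)}(8)] = −1/720 × (1032.00 − 192.000) = -1.16667.
After k=2: 3.11329e+07.
k=3: B_{6}/(6)! × [f^{(5)}(43) − f^{(5)}(8)] = 1/30240 × (0.00000 − 0.00000) = 0.00000.
After k=3: 3.11329e+07.
k=4: B_{8}/(8)! × [f^{(7)}(43) − f^{(7)}(8)] = −1/1209600 × (0.00000 − 0.00000) = 0.00000.

S_4 ≈ 3.11329e+07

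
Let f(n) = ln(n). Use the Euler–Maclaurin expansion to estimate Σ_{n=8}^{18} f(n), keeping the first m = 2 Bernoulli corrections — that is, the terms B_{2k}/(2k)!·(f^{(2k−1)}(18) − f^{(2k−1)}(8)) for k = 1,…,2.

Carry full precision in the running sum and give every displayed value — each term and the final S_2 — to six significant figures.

S_2 ≈ 27.8703

Integral: ∫_8^18 ln(x) dx = 25.3912.
Endpoint term: (f(8) + f(18))/2 = (2.07944 + 2.89037)/2 = 2.48491.
Integral + boundary = 27.8761.
Order-1 term: 1/12 · (0.0555556 − 0.125000) = -0.00578704.
Partial sum through k=1: 27.8703.
Order-2 term: −1/720 · (0.000342936 − 0.00390625) = 4.94905e-06.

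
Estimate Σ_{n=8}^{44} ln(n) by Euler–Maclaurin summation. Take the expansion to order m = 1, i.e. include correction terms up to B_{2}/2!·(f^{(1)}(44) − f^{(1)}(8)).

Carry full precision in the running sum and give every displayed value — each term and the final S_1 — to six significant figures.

Integral: ∫_8^44 ln(x) dx = 113.869.
½[f(8) + f(44)] = ½[2.07944 + 3.78419] = 2.93182.
So far: 116.801.
k=1: B_{2}/(2)! × [f^{(1)}(44) − f^{(1)}(8)] = 1/12 × (0.0227273 − 0.125000) = -0.00852273.

S_1 ≈ 116.792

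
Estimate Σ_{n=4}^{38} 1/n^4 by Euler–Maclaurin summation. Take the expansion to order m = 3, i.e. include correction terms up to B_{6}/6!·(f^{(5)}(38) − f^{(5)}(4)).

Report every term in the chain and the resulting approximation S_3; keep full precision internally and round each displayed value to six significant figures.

S_3 ≈ 0.00747182

Integral: ∫_4^38 1/x^4 dx = 0.00520226.
Boundary: ½(f(4) + f(38)) = ½(0.00390625 + 4.79585e-07) = 0.00195336.
Integral + boundary = 0.00715562.
Order-1 term: 1/12 · (-5.04826e-08 − (-0.00390625)) = 0.000325517.
After k=1: 0.00748114.
Order-2 term: −1/720 · (-1.04881e-09 − (-0.00732422)) = -1.01725e-05.
After k=2: 0.00747097.
Order-3 term: 1/30240 · (-4.06740e-11 − (-0.0256348)) = 8.47711e-07.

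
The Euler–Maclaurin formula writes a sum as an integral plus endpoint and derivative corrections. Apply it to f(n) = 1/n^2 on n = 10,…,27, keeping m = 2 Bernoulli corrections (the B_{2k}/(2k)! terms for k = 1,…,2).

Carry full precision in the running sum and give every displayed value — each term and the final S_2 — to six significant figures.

Integral: ∫_10^27 1/x^2 dx = 0.0629630.
½[f(10) + f(27)] = ½[0.0100000 + 0.00137174] = 0.00568587.
So far: 0.0686488.
k=1: B_{2}/(2)! × [f^{(1)}(27) − f^{(1)}(10)] = 1/12 × (-0.000101611 − (-0.00200000)) = 0.000158199.
Partial sum through k=1: 0.0688070.
k=2: B_{4}/(4)! × [f^{(3)}(27) − f^{(3)}(10)] = −1/720 × (-1.67260e-06 − (-0.000240000)) = -3.31010e-07.

S_2 ≈ 0.0688067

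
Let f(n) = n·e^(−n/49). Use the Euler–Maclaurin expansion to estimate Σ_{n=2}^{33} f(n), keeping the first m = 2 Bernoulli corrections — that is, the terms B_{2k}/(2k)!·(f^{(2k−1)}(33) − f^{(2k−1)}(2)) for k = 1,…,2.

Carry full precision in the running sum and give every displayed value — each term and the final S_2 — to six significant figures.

S_2 ≈ 359.440

∫_2^33 x·e^(−x/49) dx evaluates to 350.129.
Endpoint term: (f(2) + f(33))/2 = (1.92001 + 16.8279)/2 = 9.37396.
Integral + boundary = 359.503.
Order-1 term: 1/12 · (0.166510 − 0.920822) = -0.0628593.
After k=1: 359.440.
Order-2 term: −1/720 · (0.000494120 − 0.00118319) = 9.57038e-07.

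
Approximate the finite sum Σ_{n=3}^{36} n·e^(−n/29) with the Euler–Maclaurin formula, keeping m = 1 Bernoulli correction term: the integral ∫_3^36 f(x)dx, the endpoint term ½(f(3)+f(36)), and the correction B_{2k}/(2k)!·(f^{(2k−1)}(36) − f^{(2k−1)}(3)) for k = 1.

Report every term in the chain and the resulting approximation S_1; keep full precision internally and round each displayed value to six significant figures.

S_1 ≈ 298.542

The integral term ∫_3^36 x·e^(−x/29) dx = 292.061.
Endpoint term: (f(3) + f(36))/2 = (2.70517 + 10.4035)/2 = 6.55432.
Running total after boundary: 298.616.
Correction k=1: B_{2}/2! · (f^{(1)}(36) − f^{(1)}(3)) = 1/12 · (-0.0697551 − 0.808441) = -0.0731830.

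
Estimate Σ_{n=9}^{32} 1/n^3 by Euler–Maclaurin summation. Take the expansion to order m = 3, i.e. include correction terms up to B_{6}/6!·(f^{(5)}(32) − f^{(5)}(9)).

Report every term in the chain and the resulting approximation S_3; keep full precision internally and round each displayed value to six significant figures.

S_3 ≈ 0.00642340

The integral term ∫_9^32 1/x^3 dx = 0.00568456.
Boundary: ½(f(9) + f(32)) = ½(0.00137174 + 3.05176e-05) = 0.000701130.
Integral + boundary = 0.00638569.
k=1: B_{2}/(2)! × [f^{(1)}(32) − f^{(1)}(9)] = 1/12 × (-2.86102e-06 − (-0.000457247)) = 3.78655e-05.
Partial sum through k=1: 0.00642355.
k=2: B_{4}/(4)! × [f^{(3)}(32) − f^{(3)}(9)] = −1/720 × (-5.58794e-08 − (-0.000112901)) = -1.56729e-07.
Partial sum through k=2: 0.00642340.
k=3: B_{6}/(6)! × [f^{(5)}(32) − f^{(5)}(9)] = 1/30240 × (-2.29193e-09 − (-5.85410e-05)) = 1.93581e-09.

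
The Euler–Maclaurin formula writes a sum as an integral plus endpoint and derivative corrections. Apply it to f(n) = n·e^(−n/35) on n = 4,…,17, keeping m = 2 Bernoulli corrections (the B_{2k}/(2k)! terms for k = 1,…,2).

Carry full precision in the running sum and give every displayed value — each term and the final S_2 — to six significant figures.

S_2 ≈ 104.790

The integral term ∫_4^17 x·e^(−x/35) dx = 97.8154.
Boundary: ½(f(4) + f(17)) = ½(3.56801 + 10.4594) = 7.01370.
So far: 104.829.
k=1: B_{2}/(2)! × [f^{(1)}(17) − f^{(1)}(4)] = 1/12 × (0.316418 − 0.790060) = -0.0394701.
Partial sum through k=1: 104.790.
k=2: B_{4}/(4)! × [f^{(3)}(17) − f^{(3)}(4)] = −1/720 × (0.00126280 − 0.00210128) = 1.16455e-06.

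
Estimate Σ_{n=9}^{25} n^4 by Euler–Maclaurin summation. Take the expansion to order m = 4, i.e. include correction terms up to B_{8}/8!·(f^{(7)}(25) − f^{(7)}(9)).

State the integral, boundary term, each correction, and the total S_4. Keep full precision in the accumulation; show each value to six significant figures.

∫_9^25 x^4 dx evaluates to 1.94132e+06.
Boundary: ½(f(9) + f(25)) = ½(6561.00 + 390625) = 198593.
Running total after boundary: 2.13991e+06.
k=1: B_{2}/(2)! × [f^{(1)}(25) − f^{(1)}(9)] = 1/12 × (62500.0 − 2916.00) = 4965.33.
Partial sum through k=1: 2.14487e+06.
k=2: B_{4}/(4)! × [f^{(3)}(25) − f^{(3)}(9)] = −1/720 × (600.000 − 216.000) = -0.533333.
Partial sum through k=2: 2.14487e+06.
k=3: B_{6}/(6)! × [f^{(5)}(25) − f^{(5)}(9)] = 1/30240 × (0.00000 − 0.00000) = 0.00000.
Partial sum through k=3: 2.14487e+06.
k=4: B_{8}/(8)! × [f^{(7)}(25) − f^{(7)}(9)] = −1/1209600 × (0.00000 − 0.00000) = 0.00000.

S_4 ≈ 2.14487e+06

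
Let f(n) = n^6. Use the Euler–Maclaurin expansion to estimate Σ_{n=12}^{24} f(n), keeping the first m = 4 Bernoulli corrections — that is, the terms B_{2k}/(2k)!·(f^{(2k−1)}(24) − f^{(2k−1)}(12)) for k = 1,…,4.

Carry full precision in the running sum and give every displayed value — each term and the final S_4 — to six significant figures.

Integral: ∫_12^24 x^6 dx = 6.50091e+08.
½[f(12) + f(24)] = ½[2.98598e+06 + 1.91103e+08] = 9.70445e+07.
So far: 7.47136e+08.
k=1: B_{2}/(2)! × [f^{(1)}(24) − f^{(1)}(12)] = 1/12 × (4.77757e+07 − 1.49299e+06) = 3.85690e+06.
After k=1: 7.50993e+08.
k=2: B_{4}/(4)! × [f^{(3)}(24) − f^{(3)}(12)] = −1/720 × (1.65888e+06 − 207360) = -2016.00.
After k=2: 7.50991e+08.
k=3: B_{6}/(6)! × [f^{(5)}(24) − f^{(5)}(12)] = 1/30240 × (17280.0 − 8640.00) = 0.285714.
After k=3: 7.50991e+08.
k=4: B_{8}/(8)! × [f^{(7)}(24) − f^{(7)}(12)] = −1/1209600 × (0.00000 − 0.00000) = 0.00000.

S_4 ≈ 7.50991e+08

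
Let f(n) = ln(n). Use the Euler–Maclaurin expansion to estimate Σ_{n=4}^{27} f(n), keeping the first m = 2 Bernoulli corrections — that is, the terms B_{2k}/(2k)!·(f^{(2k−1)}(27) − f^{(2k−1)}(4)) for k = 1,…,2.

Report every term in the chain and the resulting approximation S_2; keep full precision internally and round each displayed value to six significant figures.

S_2 ≈ 62.7658

∫_4^27 ln(x) dx evaluates to 60.4424.
Endpoint term: (f(4) + f(27))/2 = (1.38629 + 3.29584)/2 = 2.34107.
Running total after boundary: 62.7835.
Correction k=1: B_{2}/2! · (f^{(1)}(27) − f^{(1)}(4)) = 1/12 · (0.0370370 − 0.250000) = -0.0177469.
Partial sum through k=1: 62.7657.
Correction k=2: B_{4}/4! · (f^{(3)}(27) − f^{(3)}(4)) = −1/720 · (0.000101611 − 0.0312500) = 4.32617e-05.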